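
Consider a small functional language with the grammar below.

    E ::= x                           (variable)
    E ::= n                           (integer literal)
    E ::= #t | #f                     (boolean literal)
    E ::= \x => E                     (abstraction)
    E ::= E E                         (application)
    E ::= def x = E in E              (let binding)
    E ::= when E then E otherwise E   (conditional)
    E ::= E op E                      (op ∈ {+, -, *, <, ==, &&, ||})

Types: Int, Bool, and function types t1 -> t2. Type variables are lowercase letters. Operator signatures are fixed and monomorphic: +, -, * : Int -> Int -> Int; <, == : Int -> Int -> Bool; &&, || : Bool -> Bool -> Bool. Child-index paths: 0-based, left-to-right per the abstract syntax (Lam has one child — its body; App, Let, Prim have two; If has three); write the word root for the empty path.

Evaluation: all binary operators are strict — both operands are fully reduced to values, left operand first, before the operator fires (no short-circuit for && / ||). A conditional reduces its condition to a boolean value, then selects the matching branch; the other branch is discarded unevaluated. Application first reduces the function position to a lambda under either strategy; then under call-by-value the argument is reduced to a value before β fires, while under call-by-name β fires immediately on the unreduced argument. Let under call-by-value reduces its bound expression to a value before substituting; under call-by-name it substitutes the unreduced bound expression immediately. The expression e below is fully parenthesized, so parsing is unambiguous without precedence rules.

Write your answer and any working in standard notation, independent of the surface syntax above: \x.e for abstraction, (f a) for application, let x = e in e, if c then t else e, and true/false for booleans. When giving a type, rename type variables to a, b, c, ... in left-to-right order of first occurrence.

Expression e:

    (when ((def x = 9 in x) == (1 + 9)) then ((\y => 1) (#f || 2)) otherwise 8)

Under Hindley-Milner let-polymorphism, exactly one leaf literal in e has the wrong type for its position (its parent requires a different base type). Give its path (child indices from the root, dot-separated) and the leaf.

Working:
let x : Int
x : Int
  unify Int ~ Int
  unify Int ~ Int
  unify Int ~ Int
  unify Int ~ Int
  unify Bool ~ Bool
\y._ : a -> Int
  unify Bool ~ Bool
  unify Int ~ Bool
  FAIL: mismatch Int ~ Bool

Answer: 1.1.1 : 2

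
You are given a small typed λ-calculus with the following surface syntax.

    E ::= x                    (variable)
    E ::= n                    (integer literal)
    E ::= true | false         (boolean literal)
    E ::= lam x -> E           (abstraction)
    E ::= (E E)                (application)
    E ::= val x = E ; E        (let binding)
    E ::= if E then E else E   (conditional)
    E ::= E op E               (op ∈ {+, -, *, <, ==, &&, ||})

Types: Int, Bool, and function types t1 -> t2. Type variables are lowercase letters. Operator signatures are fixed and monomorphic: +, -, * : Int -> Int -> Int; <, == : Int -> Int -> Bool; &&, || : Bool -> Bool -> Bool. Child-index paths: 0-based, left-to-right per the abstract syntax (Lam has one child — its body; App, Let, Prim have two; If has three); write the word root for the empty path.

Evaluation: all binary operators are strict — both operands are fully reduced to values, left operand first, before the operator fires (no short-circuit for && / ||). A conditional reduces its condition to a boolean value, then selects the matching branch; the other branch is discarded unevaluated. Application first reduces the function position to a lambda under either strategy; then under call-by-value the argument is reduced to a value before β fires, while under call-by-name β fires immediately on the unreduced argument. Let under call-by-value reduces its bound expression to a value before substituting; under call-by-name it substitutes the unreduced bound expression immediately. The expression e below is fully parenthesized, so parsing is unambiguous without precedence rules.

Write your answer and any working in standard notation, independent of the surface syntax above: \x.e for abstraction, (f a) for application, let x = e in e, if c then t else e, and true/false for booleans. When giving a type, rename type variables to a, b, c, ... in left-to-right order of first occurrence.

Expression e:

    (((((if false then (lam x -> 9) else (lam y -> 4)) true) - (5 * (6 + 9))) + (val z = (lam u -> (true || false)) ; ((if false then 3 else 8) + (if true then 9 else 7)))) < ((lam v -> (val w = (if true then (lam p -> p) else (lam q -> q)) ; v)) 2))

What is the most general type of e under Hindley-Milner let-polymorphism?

Trace:
  unify Bool ~ Bool
\x._ : a -> Int
\y._ : b -> Int
  unify a -> Int ~ b -> Int
  unify a ~ b
  unify Int ~ Int
  unify b -> Int ~ Bool -> c
  unify b ~ Bool
  unify Int ~ c
_ _ : Int
  unify Int ~ Int
  unify Int ~ Int
  unify Int ~ Int
  unify Int ~ Int
  unify Int ~ Int
  unify Int ~ Int
  unify Int ~ Int
  unify Bool ~ Bool
  unify Bool ~ Bool
\u._ : d -> Bool
let z : forall. d -> Bool
  unify Bool ~ Bool
  unify Int ~ Int
  unify Int ~ Int
  unify Bool ~ Bool
  unify Int ~ Int
  unify Int ~ Int
  unify Int ~ Int
  unify Int ~ Int
  unify Bool ~ Bool
p : f
\p._ : f -> f
q : g
\q._ : g -> g
  unify f -> f ~ g -> g
  unify f ~ g
  unify g ~ g
let w : forall. g -> g
v : e
\v._ : e -> e
  unify e -> e ~ Int -> h
  unify e ~ Int
  unify Int ~ h
_ _ : Int
  unify Int ~ Int

Answer: Bool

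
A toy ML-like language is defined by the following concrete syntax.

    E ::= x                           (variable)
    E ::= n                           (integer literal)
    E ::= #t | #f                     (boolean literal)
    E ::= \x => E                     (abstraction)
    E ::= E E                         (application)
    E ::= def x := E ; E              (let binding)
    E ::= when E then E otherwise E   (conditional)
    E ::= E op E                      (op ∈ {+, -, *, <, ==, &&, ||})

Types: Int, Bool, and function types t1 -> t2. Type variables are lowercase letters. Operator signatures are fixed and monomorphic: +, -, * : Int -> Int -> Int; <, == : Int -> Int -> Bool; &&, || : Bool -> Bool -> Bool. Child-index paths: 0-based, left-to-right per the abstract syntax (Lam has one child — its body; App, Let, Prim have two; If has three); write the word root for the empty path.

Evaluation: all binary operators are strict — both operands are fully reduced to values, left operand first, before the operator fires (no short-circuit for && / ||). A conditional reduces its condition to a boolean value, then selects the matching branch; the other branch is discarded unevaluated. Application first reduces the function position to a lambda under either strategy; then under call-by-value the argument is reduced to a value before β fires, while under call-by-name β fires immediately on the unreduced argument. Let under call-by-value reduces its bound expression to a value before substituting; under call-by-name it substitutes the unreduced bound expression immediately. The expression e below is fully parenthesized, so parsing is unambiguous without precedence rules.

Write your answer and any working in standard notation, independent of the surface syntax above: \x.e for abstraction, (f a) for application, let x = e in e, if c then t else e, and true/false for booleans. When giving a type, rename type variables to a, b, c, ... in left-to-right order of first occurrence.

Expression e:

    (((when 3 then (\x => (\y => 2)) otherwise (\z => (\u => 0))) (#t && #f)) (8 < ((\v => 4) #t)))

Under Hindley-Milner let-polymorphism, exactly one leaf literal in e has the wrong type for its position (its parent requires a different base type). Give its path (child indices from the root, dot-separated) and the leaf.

Answer: 0.0.0 : 3

Working:
  unify Int ~ Bool
  FAIL: mismatch Int ~ Bool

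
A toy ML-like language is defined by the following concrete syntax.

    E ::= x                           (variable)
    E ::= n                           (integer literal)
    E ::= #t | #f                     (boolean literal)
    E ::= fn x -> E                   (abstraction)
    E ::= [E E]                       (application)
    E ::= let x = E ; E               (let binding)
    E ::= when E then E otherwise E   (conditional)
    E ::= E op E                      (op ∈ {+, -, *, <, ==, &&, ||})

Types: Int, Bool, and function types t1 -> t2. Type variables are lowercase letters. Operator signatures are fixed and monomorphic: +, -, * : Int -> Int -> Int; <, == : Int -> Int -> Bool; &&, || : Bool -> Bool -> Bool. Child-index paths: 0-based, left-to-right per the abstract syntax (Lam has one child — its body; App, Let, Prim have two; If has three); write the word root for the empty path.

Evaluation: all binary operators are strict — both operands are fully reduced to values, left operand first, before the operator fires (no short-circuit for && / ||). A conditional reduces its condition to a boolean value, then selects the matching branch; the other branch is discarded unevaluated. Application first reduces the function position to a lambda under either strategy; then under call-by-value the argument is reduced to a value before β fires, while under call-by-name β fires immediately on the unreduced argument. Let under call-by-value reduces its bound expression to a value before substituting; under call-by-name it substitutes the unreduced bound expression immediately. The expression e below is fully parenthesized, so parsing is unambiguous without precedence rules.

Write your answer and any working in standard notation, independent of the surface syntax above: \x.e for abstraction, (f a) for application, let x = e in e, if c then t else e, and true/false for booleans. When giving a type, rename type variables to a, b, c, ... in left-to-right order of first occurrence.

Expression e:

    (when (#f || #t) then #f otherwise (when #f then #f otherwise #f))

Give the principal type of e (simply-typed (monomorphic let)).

Answer: Bool

Trace:
  unify Bool ~ Bool
  unify Bool ~ Bool
  unify Bool ~ Bool
  unify Bool ~ Bool
  unify Bool ~ Bool
  unify Bool ~ Bool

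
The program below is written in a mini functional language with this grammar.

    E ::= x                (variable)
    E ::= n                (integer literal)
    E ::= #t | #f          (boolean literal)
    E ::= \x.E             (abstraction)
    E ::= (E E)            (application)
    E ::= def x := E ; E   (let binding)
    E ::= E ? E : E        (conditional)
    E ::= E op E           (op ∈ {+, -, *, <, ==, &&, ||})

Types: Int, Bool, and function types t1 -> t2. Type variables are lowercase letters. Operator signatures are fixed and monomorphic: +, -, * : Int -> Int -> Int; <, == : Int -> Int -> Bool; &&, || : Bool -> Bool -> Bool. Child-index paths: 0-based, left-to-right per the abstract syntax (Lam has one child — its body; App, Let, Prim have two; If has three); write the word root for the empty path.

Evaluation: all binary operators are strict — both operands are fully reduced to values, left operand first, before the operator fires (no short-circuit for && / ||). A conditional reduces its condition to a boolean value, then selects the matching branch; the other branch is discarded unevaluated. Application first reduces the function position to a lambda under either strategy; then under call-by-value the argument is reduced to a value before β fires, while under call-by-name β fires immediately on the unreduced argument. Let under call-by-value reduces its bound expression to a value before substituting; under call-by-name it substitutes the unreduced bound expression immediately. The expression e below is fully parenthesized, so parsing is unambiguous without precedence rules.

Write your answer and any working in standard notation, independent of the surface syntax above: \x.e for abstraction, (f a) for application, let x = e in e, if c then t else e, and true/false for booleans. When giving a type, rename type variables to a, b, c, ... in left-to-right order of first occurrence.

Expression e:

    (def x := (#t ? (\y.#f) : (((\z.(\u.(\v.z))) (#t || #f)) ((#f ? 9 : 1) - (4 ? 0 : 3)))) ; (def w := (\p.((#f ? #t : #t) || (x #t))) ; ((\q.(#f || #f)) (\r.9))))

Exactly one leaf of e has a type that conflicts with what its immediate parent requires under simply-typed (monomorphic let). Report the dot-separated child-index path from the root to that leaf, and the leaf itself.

Derivation:
  unify Bool ~ Bool
\y._ : a -> Bool
z : b
\v._ : d -> b
\u._ : c -> d -> b
\z._ : b -> c -> d -> b
  unify Bool ~ Bool
  unify Bool ~ Bool
  unify b -> c -> d -> b ~ Bool -> e
  unify b ~ Bool
  unify c -> d -> Bool ~ e
_ _ : c -> d -> Bool
  unify Bool ~ Bool
  unify Int ~ Int
  unify Int ~ Int
  unify Int ~ Bool
  FAIL: mismatch Int ~ Bool

Answer: 0.2.1.1.0 : 4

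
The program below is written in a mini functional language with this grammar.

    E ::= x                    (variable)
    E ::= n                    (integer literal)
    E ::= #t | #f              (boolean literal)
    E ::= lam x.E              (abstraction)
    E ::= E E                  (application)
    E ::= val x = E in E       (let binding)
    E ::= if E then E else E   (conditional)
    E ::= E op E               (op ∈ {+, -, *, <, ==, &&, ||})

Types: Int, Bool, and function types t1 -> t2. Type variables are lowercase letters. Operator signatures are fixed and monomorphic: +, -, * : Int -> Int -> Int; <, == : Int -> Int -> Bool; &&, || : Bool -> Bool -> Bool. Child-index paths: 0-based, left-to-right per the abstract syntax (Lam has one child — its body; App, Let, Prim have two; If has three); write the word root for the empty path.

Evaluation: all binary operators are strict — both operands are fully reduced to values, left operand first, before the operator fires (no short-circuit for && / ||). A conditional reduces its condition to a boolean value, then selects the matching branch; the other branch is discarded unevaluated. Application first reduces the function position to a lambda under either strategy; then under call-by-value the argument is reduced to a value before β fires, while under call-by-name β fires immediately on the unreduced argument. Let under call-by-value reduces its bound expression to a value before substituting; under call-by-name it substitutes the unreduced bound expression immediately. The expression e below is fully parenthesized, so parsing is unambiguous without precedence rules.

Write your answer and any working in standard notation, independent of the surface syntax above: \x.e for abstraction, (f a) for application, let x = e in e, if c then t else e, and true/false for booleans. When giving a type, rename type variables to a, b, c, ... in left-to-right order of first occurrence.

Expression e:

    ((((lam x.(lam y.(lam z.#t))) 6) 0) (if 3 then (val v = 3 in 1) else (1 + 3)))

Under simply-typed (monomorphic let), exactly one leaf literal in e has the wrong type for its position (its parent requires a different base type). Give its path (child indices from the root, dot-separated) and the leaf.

Answer: 1.0 : 3

Trace:
\z._ : c -> Bool
\y._ : b -> c -> Bool
\x._ : a -> b -> c -> Bool
  unify a -> b -> c -> Bool ~ Int -> d
  unify a ~ Int
  unify b -> c -> Bool ~ d
_ _ : b -> c -> Bool
  unify b -> c -> Bool ~ Int -> e
  unify b ~ Int
  unify c -> Bool ~ e
_ _ : c -> Bool
  unify Int ~ Bool
  FAIL: mismatch Int ~ Bool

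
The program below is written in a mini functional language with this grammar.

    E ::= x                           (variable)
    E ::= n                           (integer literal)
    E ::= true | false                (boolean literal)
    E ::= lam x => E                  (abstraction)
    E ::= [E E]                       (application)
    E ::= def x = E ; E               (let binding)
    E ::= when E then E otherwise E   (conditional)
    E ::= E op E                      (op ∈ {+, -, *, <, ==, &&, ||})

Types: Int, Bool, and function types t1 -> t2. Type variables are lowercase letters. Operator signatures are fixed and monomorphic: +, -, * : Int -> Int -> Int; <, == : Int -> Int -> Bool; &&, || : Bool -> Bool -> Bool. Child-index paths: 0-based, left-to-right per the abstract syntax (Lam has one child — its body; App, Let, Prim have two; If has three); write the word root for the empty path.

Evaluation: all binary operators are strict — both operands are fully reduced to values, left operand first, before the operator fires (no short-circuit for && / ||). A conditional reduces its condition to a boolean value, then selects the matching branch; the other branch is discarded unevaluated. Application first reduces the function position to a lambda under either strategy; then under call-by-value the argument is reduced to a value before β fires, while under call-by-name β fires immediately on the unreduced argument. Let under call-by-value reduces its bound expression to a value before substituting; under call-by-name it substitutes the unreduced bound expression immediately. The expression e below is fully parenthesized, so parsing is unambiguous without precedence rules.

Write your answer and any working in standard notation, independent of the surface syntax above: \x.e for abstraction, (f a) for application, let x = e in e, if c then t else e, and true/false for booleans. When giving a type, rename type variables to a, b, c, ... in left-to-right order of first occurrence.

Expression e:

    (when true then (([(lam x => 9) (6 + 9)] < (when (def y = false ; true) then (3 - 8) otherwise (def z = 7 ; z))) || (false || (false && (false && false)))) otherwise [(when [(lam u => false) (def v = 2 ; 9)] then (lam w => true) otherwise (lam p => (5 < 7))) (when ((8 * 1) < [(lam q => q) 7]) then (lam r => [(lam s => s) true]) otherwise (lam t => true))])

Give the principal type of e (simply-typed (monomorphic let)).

Answer: Bool

Working:
  unify Bool ~ Bool
\x._ : a -> Int
  unify Int ~ Int
  unify Int ~ Int
  unify a -> Int ~ Int -> b
  unify a ~ Int
  unify Int ~ b
_ _ : Int
  unify Int ~ Int
let y : Bool
  unify Bool ~ Bool
  unify Int ~ Int
  unify Int ~ Int
let z : Int
z : Int
  unify Int ~ Int
  unify Int ~ Int
  unify Bool ~ Bool
  unify Bool ~ Bool
  unify Bool ~ Bool
  unify Bool ~ Bool
  unify Bool ~ Bool
  unify Bool ~ Bool
  unify Bool ~ Bool
  unify Bool ~ Bool
\u._ : c -> Bool
let v : Int
  unify c -> Bool ~ Int -> d
  unify c ~ Int
  unify Bool ~ d
_ _ : Bool
  unify Bool ~ Bool
\w._ : e -> Bool
  unify Int ~ Int
  unify Int ~ Int
\p._ : f -> Bool
  unify e -> Bool ~ f -> Bool
  unify e ~ f
  unify Bool ~ Bool
  unify Int ~ Int
  unify Int ~ Int
  unify Int ~ Int
q : g
\q._ : g -> g
  unify g -> g ~ Int -> h
  unify g ~ Int
  unify Int ~ h
_ _ : Int
  unify Int ~ Int
  unify Bool ~ Bool
s : j
\s._ : j -> j
  unify j -> j ~ Bool -> k
  unify j ~ Bool
  unify Bool ~ k
_ _ : Bool
\r._ : i -> Bool
\t._ : l -> Bool
  unify i -> Bool ~ l -> Bool
  unify i ~ l
  unify Bool ~ Bool
  unify f -> Bool ~ (l -> Bool) -> m
  unify f ~ l -> Bool
  unify Bool ~ m
_ _ : Bool
  unify Bool ~ Bool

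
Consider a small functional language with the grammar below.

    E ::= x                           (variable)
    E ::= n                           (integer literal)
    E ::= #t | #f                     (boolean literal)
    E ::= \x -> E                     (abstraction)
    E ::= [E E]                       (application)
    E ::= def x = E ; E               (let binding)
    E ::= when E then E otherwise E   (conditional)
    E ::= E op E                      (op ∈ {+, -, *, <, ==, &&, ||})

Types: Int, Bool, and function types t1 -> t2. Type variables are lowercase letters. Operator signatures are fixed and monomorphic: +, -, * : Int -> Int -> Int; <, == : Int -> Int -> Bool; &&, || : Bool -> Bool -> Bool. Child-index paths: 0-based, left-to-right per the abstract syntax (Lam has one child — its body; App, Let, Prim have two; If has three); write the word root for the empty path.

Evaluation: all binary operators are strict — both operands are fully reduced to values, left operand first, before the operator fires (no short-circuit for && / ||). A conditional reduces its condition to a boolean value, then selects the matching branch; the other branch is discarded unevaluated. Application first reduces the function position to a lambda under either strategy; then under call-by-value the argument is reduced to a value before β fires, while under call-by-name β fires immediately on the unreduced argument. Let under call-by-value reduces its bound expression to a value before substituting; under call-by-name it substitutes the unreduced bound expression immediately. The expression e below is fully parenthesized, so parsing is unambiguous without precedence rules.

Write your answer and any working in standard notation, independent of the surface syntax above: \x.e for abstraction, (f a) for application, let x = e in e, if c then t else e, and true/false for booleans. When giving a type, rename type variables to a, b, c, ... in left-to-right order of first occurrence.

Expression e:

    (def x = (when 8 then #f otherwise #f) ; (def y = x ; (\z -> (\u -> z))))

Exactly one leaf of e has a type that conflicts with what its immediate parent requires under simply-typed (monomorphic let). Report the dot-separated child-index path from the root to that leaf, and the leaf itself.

Working:
  unify Int ~ Bool
  FAIL: mismatch Int ~ Bool

Answer: 0.0 : 8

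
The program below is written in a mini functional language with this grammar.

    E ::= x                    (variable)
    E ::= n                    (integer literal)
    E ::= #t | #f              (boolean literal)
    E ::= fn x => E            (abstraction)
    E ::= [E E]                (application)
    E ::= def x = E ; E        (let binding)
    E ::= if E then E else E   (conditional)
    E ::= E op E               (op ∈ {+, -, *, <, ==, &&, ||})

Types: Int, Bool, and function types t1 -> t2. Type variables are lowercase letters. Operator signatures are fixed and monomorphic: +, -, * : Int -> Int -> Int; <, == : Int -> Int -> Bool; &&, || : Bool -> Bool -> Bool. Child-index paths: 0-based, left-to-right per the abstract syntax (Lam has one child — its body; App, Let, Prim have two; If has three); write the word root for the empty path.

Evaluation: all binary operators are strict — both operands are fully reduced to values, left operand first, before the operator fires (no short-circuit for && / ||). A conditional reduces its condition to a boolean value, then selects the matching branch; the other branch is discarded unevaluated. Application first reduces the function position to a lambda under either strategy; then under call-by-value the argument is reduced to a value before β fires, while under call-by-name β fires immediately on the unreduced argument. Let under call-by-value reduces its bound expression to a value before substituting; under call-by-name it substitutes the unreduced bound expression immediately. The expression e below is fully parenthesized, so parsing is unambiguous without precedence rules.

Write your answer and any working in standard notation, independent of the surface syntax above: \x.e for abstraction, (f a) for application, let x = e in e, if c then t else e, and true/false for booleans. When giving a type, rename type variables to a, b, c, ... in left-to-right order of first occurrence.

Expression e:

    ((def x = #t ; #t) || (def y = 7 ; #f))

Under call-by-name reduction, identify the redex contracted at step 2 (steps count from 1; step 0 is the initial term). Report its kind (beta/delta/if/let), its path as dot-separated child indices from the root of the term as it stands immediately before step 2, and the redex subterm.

Answer: let at 1 : (let y = 7 in false)

Working:
step 0: ((let x = true in true) || (let y = 7 in false))
step 1: [let@0] (true || (let y = 7 in false))
step 2: [let@1] (true || false)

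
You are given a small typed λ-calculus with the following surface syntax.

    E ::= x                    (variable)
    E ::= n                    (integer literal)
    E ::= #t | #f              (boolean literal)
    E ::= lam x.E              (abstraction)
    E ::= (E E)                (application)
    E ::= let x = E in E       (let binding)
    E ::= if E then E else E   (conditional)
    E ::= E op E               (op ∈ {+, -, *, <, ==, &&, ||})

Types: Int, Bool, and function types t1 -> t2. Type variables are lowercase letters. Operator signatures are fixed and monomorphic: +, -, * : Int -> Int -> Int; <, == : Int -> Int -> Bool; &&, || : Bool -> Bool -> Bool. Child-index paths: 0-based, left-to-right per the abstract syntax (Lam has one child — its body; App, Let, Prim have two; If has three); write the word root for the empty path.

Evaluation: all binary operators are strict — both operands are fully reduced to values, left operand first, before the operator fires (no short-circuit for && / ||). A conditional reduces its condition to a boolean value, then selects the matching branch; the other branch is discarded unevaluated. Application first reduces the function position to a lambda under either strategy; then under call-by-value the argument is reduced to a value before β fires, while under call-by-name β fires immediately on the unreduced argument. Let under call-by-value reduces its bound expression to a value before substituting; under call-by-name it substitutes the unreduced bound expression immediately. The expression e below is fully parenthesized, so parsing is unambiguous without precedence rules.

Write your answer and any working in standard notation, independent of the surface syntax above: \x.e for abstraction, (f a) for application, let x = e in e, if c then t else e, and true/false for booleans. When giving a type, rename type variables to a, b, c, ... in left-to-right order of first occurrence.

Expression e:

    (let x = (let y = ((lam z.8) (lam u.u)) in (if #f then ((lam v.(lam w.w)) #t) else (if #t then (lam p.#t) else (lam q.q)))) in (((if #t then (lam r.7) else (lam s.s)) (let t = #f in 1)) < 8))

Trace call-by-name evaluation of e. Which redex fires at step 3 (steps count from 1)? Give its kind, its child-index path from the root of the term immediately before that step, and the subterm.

Answer: beta at 0 : ((\r.7) (let t = false in 1))

Working:
step 0: (let x = (let y = ((\z.8) (\u.u)) in (if false then ((\v.(\w.w)) true) else (if true then (\p.true) else (\q.q)))) in (((if true then (\r.7) else (\s.s)) (let t = false in 1)) < 8))
step 1: [let@root] (((if true then (\r.7) else (\s.s)) (let t = false in 1)) < 8)
step 2: [if@0.0] (((\r.7) (let t = false in 1)) < 8)
step 3: [beta@0] (7 < 8)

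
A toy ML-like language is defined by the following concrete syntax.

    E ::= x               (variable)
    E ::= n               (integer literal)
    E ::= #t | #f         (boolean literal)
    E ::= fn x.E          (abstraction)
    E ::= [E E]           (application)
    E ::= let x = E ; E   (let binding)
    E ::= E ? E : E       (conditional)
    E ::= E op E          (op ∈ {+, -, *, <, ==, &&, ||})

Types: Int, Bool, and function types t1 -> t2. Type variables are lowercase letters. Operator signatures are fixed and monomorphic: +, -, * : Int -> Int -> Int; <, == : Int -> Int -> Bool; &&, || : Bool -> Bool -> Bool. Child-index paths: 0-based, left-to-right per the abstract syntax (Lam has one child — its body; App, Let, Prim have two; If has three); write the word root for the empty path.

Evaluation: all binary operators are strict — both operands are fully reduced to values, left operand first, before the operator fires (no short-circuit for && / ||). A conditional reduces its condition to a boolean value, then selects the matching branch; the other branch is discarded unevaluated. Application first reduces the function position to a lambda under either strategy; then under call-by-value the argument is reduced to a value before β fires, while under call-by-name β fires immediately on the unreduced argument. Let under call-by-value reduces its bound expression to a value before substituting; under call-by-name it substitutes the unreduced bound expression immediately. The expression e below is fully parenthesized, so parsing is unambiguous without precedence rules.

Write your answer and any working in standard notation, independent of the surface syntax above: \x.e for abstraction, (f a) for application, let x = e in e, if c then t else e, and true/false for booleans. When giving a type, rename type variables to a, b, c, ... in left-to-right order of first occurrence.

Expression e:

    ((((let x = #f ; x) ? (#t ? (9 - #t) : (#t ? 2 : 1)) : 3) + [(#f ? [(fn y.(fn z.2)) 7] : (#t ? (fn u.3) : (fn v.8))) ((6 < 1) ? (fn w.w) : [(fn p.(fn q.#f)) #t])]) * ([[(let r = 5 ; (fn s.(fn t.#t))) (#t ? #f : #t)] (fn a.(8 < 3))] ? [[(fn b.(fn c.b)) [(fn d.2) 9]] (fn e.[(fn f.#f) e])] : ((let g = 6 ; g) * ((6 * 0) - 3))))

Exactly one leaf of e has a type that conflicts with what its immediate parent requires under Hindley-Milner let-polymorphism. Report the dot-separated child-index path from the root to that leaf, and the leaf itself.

Answer: 0.0.1.1.1 : true

Working:
let x : Bool
x : Bool
  unify Bool ~ Bool
  unify Bool ~ Bool
  unify Int ~ Int
  unify Bool ~ Int
  FAIL: mismatch Bool ~ Int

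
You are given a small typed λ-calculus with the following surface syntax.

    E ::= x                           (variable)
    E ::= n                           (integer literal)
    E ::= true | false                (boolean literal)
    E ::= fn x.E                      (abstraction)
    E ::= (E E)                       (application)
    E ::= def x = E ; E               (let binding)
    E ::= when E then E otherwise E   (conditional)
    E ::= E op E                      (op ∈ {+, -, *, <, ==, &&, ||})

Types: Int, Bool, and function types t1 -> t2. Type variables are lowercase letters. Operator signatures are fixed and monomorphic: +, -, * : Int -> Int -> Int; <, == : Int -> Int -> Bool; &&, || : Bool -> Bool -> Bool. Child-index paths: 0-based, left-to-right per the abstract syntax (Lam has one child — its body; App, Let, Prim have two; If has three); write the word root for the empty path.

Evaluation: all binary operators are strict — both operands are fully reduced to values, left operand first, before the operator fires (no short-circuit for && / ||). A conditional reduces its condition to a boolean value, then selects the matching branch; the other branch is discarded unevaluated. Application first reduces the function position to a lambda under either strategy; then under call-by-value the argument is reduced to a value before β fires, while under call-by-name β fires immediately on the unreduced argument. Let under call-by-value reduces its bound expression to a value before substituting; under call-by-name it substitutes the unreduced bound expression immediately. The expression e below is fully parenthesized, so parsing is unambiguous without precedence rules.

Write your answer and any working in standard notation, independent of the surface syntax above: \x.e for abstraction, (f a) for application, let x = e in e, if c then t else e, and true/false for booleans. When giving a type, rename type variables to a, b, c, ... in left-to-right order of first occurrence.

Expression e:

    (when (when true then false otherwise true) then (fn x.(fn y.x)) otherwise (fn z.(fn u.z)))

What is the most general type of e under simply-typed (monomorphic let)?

Derivation:
  unify Bool ~ Bool
  unify Bool ~ Bool
  unify Bool ~ Bool
x : a
\y._ : b -> a
\x._ : a -> b -> a
z : c
\u._ : d -> c
\z._ : c -> d -> c
  unify a -> b -> a ~ c -> d -> c
  unify a ~ c
  unify b -> c ~ d -> c
  unify b ~ d
  unify c ~ c

Answer: a -> b -> a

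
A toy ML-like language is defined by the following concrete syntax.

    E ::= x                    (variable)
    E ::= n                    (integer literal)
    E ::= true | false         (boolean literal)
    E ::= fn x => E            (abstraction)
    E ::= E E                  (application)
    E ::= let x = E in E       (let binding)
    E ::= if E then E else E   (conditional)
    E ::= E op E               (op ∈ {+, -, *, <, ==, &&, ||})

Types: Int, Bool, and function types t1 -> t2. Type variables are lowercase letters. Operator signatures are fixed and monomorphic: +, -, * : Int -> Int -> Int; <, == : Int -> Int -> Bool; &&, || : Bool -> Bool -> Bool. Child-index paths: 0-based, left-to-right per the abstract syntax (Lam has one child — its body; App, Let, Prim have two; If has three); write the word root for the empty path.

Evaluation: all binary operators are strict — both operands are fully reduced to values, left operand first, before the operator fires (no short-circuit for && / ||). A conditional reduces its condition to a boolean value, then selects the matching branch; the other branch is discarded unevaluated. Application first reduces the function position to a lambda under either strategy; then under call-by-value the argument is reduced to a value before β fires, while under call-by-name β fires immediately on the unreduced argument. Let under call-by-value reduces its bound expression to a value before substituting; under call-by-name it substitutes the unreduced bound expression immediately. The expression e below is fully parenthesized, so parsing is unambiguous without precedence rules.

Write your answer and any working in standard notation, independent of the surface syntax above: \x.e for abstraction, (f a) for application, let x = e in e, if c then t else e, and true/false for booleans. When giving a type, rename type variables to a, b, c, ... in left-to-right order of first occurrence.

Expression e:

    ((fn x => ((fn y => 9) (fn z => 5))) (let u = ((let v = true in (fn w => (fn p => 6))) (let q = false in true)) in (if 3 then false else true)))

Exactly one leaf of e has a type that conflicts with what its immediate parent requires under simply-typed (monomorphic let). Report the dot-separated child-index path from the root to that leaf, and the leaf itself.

Derivation:
\y._ : b -> Int
\z._ : c -> Int
  unify b -> Int ~ (c -> Int) -> d
  unify b ~ c -> Int
  unify Int ~ d
_ _ : Int
\x._ : a -> Int
let v : Bool
\p._ : f -> Int
\w._ : e -> f -> Int
let q : Bool
  unify e -> f -> Int ~ Bool -> g
  unify e ~ Bool
  unify f -> Int ~ g
_ _ : f -> Int
let u : f -> Int
  unify Int ~ Bool
  FAIL: mismatch Int ~ Bool

Answer: 1.1.0 : 3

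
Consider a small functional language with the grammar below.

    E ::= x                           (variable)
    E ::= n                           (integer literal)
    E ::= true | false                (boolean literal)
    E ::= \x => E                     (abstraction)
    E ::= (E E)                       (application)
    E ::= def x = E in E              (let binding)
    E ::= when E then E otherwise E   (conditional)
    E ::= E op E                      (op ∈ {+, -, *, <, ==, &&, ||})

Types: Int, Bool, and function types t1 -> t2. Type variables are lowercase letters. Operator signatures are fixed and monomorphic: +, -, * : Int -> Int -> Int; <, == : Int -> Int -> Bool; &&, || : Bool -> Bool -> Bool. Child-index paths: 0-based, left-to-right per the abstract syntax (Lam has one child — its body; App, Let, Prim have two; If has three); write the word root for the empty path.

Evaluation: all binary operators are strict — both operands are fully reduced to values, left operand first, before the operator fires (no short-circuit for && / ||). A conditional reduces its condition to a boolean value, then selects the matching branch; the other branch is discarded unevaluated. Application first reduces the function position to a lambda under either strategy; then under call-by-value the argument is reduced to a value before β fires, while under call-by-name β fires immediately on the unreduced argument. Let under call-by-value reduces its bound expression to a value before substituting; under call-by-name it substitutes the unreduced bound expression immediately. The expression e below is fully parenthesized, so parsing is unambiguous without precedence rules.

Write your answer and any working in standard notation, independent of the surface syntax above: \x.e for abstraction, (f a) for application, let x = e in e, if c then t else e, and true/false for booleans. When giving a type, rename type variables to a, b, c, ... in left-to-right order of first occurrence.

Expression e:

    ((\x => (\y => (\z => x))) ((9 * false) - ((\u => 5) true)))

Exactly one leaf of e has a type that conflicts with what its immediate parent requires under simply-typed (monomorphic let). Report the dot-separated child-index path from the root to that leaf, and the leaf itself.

Trace:
x : a
\z._ : c -> a
\y._ : b -> c -> a
\x._ : a -> b -> c -> a
  unify Int ~ Int
  unify Bool ~ Int
  FAIL: mismatch Bool ~ Int

Answer: 1.0.1 : false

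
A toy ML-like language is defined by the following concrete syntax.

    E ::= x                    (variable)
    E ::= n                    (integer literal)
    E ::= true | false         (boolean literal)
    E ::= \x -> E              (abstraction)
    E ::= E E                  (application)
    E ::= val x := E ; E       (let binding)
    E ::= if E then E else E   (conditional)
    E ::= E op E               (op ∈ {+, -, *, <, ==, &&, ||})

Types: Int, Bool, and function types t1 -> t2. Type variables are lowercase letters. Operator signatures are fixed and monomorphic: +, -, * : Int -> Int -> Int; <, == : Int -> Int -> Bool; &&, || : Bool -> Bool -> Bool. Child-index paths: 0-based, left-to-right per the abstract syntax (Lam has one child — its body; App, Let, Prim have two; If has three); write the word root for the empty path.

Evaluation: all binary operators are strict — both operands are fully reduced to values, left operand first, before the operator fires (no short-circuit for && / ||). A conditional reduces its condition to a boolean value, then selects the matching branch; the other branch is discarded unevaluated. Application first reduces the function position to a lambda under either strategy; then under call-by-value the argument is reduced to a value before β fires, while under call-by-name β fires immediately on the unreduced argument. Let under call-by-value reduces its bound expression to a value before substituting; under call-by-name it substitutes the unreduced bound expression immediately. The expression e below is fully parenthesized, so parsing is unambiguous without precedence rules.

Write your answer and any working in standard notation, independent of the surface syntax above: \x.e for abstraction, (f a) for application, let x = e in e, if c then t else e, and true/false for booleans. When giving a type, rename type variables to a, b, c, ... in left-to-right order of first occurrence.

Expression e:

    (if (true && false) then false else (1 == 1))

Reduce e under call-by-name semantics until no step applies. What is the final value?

Trace:
step 0: (if (true && false) then false else (1 == 1))
step 1: [delta@0] (if false then false else (1 == 1))
step 2: [if@root] (1 == 1)
step 3: [delta@root] true

Answer: true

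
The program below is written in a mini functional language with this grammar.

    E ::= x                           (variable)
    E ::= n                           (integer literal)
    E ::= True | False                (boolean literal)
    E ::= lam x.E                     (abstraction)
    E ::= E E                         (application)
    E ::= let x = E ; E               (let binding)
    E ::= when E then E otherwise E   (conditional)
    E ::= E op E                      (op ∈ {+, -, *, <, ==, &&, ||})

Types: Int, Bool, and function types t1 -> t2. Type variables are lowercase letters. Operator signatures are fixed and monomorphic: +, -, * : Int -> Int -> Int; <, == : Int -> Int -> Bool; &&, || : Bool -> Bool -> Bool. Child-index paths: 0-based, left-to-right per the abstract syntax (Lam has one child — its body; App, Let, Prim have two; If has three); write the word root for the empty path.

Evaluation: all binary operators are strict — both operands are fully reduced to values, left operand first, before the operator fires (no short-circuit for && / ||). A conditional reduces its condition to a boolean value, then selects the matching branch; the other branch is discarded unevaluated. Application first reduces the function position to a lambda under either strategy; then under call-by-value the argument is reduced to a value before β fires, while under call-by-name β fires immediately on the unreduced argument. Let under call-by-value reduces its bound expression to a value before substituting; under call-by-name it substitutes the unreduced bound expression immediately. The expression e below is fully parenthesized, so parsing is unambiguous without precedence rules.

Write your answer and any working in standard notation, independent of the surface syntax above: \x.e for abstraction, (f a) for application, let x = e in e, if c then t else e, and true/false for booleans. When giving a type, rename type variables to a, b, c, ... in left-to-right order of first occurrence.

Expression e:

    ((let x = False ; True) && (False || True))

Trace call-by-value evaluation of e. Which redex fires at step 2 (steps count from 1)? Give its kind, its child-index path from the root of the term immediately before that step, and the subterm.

Derivation:
step 0: ((let x = false in true) && (false || true))
step 1: [let@0] (true && (false || true))
step 2: [delta@1] (true && true)

Answer: delta at 1 : (false || true)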